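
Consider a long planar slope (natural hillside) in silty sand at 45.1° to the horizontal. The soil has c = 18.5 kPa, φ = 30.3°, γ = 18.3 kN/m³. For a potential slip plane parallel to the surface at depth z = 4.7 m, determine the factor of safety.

FS = 1.01

For an infinite slope with a slip plane parallel to the surface (no pore pressure): FS = [c + γz cos²β tanφ] / [γz sinβ cosβ].
γz = 18.3·4.7 = 86.01 kN/m²
Numerator = 18.5 + 86.01·cos²45.1°·tan30.3° = 18.5 + 86.01·0.4983·0.5844 = 43.542 kPa
Denominator = 86.01·sin45.1°·cos45.1° = 86.01·0.7083·0.7059 = 43.005 kPa
FS = 43.542 / 43.005 = 1.013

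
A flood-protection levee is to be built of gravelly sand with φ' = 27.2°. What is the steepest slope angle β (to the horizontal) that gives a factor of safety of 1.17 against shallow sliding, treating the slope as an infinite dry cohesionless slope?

For an infinite dry cohesionless slope FS = tanφ'/tanβ, so tanβ = tanφ' / FS.
tanβ = tan27.2° / 1.17 = 0.5139 / 1.17 = 0.4393
β = arctan(0.4393) = 23.71°

β = 23.7°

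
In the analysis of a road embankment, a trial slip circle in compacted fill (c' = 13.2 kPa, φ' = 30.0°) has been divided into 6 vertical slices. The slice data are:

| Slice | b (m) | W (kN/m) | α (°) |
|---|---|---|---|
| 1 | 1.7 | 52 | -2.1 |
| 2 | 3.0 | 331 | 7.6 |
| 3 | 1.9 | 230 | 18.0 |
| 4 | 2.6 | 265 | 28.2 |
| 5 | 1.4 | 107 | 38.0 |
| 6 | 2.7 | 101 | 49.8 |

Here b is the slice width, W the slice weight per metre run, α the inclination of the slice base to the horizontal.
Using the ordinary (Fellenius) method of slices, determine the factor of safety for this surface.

Ordinary method of slices: FS = Σ[c'·Δl_i + (W_i cosα_i)·tanφ'] / Σ W_i sinα_i, with Δl_i = b_i / cosα_i.
Slice 1: Δl = 1.7/cos(-2.1°) = 1.701 m; N'_1 = 52·cos(-2.1°) = 52.0; c'Δl = 22.46; W sinα = -1.9
Slice 2: Δl = 3.0/cos7.6° = 3.027 m; N'_2 = 331·cos7.6° = 328.1; c'Δl = 39.95; W sinα = 43.8
Slice 3: Δl = 1.9/cos18.0° = 1.998 m; N'_3 = 230·cos18.0° = 218.7; c'Δl = 26.37; W sinα = 71.1
Slice 4: Δl = 2.6/cos28.2° = 2.950 m; N'_4 = 265·cos28.2° = 233.5; c'Δl = 38.94; W sinα = 125.2
Slice 5: Δl = 1.4/cos38.0° = 1.777 m; N'_5 = 107·cos38.0° = 84.3; c'Δl = 23.45; W sinα = 65.9
Slice 6: Δl = 2.7/cos49.8° = 4.183 m; N'_6 = 101·cos49.8° = 65.2; c'Δl = 55.22; W sinα = 77.1
Σc'Δl = 206.4 kN/m; ΣN' = 981.9 kN/m; ΣW sinα = 381.2 kN/m
Resisting = 206.4 + 981.9·tan30.0° = 206.4 + 566.9 = 773.3 kN/m
FS = 773.3 / 381.2 = 2.029

FS = 2.03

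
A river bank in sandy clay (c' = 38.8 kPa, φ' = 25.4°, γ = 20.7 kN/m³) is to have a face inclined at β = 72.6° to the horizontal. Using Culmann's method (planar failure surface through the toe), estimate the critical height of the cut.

Culmann's analysis gives the critical failure plane at α_cr = (β + φ')/2 = (72.6 + 25.4)/2 = 49.0°, and the critical height
H_c = (4c'/γ) · sinβ cosφ' / [1 − cos(β − φ')]
    = (4·38.8/20.7) · sin72.6°·cos25.4° / [1 − cos(47.2°)]
    = 7.498 · 0.9542·0.9033 / [1 − 0.6794]
    = 7.498 · 0.8620 / 0.3206
    = 20.16 m

H_c = 20.16 m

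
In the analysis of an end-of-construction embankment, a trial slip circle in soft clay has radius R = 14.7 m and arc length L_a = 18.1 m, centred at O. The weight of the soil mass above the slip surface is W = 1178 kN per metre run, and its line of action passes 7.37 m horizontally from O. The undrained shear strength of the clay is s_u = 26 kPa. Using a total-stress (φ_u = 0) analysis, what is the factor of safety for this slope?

Taking moments about the centre O, the resisting moment is provided by the undrained shear strength acting along the arc:
M_R = s_u·L_a·R = 26·18.10·14.7 = 6917.8 kN·m/m
M_D = W·d = 1178·7.37 = 8681.9 kN·m/m
FS = M_R / M_D = 6917.8 / 8681.9 = 0.797

FS = 0.80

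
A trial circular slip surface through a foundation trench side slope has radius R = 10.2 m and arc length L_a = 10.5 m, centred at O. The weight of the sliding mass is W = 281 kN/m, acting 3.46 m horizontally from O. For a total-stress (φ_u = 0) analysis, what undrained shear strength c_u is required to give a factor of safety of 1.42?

c_u = 12.9 kPa

FS = c_u·L_a·R / (W·d), so c_u = FS·W·d / (L_a·R).
c_u = 1.42·281·3.46 / (10.50·10.2) = 1380.6 / 107.10 = 12.89 kPa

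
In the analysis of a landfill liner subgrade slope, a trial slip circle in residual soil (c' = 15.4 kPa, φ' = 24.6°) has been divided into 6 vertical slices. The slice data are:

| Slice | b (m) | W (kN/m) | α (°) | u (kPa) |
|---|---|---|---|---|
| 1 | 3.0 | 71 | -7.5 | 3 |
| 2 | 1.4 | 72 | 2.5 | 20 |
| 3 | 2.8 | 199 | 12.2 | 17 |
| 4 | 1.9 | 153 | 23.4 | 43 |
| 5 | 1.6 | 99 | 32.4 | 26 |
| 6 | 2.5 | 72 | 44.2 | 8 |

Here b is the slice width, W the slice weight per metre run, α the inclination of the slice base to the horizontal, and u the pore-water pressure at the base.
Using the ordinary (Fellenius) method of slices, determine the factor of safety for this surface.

FS = 1.96

Ordinary method of slices: FS = Σ[c'·Δl_i + (W_i cosα_i − u_i·Δl_i)·tanφ'] / Σ W_i sinα_i, with Δl_i = b_i / cosα_i.
Slice 1: Δl = 3.0/cos(-7.5°) = 3.026 m; N'_1 = 71·cos(-7.5°) − 3·3.026 = 61.3; c'Δl = 46.60; W sinα = -9.3
Slice 2: Δl = 1.4/cos2.5° = 1.401 m; N'_2 = 72·cos2.5° − 20·1.401 = 43.9; c'Δl = 21.58; W sinα = 3.1
Slice 3: Δl = 2.8/cos12.2° = 2.865 m; N'_3 = 199·cos12.2° − 17·2.865 = 145.8; c'Δl = 44.12; W sinα = 42.1
Slice 4: Δl = 1.9/cos23.4° = 2.070 m; N'_4 = 153·cos23.4° − 43·2.070 = 51.4; c'Δl = 31.88; W sinα = 60.8
Slice 5: Δl = 1.6/cos32.4° = 1.895 m; N'_5 = 99·cos32.4° − 26·1.895 = 34.3; c'Δl = 29.18; W sinα = 53.0
Slice 6: Δl = 2.5/cos44.2° = 3.487 m; N'_6 = 72·cos44.2° − 8·3.487 = 23.7; c'Δl = 53.70; W sinα = 50.2
Σc'Δl = 227.1 kN/m; ΣN' = 360.5 kN/m; ΣW sinα = 199.9 kN/m
Resisting = 227.1 + 360.5·tan24.6° = 227.1 + 165.0 = 392.1 kN/m
FS = 392.1 / 199.9 = 1.961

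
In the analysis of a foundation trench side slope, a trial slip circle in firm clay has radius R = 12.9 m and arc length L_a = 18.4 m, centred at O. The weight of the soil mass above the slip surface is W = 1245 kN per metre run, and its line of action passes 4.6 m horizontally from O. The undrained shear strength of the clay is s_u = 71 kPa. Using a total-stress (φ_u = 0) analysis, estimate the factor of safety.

FS = 2.94

Taking moments about the centre O, the resisting moment is provided by the undrained shear strength acting along the arc:
M_R = s_u·L_a·R = 71·18.40·12.9 = 16852.6 kN·m/m
M_D = W·d = 1245·4.6 = 5727.0 kN·m/m
FS = M_R / M_D = 16852.6 / 5727.0 = 2.943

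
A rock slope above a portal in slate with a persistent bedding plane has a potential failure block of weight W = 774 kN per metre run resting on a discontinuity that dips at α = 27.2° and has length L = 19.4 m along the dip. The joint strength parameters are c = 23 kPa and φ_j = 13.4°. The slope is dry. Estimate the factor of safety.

Resolving the block weight along and normal to the plane and applying the Mohr–Coulomb strength on the joint:
N' = W cosα = 774·cos27.2° = 688.4 kN/m
Driving force T = W sinα = 774·sin27.2° = 353.8 kN/m
Resisting force R = c·L + N'·tanφ_j = 23·19.4 + 688.4·tan13.4° = 446.2 + 164.0 = 610.2 kN/m
FS = R / T = 610.2 / 353.8 = 1.725

FS = 1.72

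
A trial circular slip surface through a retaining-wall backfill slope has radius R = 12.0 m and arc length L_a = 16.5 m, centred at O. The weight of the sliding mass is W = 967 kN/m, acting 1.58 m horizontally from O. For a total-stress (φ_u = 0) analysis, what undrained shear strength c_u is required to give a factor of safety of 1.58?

FS = c_u·L_a·R / (W·d), so c_u = FS·W·d / (L_a·R).
c_u = 1.58·967·1.58 / (16.50·12.0) = 2414.0 / 198.00 = 12.19 kPa

c_u = 12.2 kPa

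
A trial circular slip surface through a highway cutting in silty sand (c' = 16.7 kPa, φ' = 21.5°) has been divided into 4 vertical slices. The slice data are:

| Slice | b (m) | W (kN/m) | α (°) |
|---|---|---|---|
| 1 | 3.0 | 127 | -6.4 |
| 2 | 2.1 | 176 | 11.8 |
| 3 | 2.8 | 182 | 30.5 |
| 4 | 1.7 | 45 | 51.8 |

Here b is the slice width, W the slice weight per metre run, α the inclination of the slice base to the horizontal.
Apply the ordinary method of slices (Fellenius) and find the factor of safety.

Ordinary method of slices: FS = Σ[c'·Δl_i + (W_i cosα_i)·tanφ'] / Σ W_i sinα_i, with Δl_i = b_i / cosα_i.
Slice 1: Δl = 3.0/cos(-6.4°) = 3.019 m; N'_1 = 127·cos(-6.4°) = 126.2; c'Δl = 50.41; W sinα = -14.2
Slice 2: Δl = 2.1/cos11.8° = 2.145 m; N'_2 = 176·cos11.8° = 172.3; c'Δl = 35.83; W sinα = 36.0
Slice 3: Δl = 2.8/cos30.5° = 3.250 m; N'_3 = 182·cos30.5° = 156.8; c'Δl = 54.27; W sinα = 92.4
Slice 4: Δl = 1.7/cos51.8° = 2.749 m; N'_4 = 45·cos51.8° = 27.8; c'Δl = 45.91; W sinα = 35.4
Σc'Δl = 186.4 kN/m; ΣN' = 483.1 kN/m; ΣW sinα = 149.6 kN/m
Resisting = 186.4 + 483.1·tan21.5° = 186.4 + 190.3 = 376.7 kN/m
FS = 376.7 / 149.6 = 2.519

FS = 2.52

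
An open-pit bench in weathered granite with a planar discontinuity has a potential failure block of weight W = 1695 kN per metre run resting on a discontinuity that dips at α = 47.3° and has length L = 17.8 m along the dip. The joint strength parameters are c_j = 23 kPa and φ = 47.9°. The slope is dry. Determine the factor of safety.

Resolving the block weight along and normal to the plane and applying the Mohr–Coulomb strength on the joint:
N' = W cosα = 1695·cos47.3° = 1149.5 kN/m
Driving force T = W sinα = 1695·sin47.3° = 1245.7 kN/m
Resisting force R = c_j·L + N'·tanφ = 23·17.8 + 1149.5·tan47.9° = 409.4 + 1272.2 = 1681.6 kN/m
FS = R / T = 1681.6 / 1245.7 = 1.350

FS = 1.35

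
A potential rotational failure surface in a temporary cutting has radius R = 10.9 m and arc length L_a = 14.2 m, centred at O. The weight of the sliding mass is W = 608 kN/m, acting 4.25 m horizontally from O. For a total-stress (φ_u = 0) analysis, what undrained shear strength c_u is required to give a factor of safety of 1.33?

FS = c_u·L_a·R / (W·d), so c_u = FS·W·d / (L_a·R).
c_u = 1.33·608·4.25 / (14.20·10.9) = 3436.7 / 154.78 = 22.20 kPa

c_u = 22.2 kPa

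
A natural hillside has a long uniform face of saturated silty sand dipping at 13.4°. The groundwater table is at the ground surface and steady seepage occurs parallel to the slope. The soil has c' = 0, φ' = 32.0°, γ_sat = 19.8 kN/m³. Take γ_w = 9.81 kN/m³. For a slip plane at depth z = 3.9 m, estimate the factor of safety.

With seepage parallel to the slope and the water table at the surface, the effective normal stress on the slip plane uses the buoyant unit weight γ' = γ_sat − γ_w while the driving shear stress uses γ_sat:
FS = [c' + γ' z cos²β tanφ'] / [γ_sat z sinβ cosβ]
(For c' = 0 this reduces to FS = (γ'/γ_sat)·tanφ'/tanβ.)
γ' = 19.8 − 9.81 = 9.99 kN/m³
Numerator = 0.0 + 9.99·3.9·cos²13.4°·tan32.0° = 0.0 + 9.99·3.9·0.9463·0.6249 = 23.038 kPa
Denominator = 19.8·3.9·sin13.4°·cos13.4° = 19.8·3.9·0.2317·0.9728 = 17.408 kPa
FS = 23.038 / 17.408 = 1.323

FS = 1.32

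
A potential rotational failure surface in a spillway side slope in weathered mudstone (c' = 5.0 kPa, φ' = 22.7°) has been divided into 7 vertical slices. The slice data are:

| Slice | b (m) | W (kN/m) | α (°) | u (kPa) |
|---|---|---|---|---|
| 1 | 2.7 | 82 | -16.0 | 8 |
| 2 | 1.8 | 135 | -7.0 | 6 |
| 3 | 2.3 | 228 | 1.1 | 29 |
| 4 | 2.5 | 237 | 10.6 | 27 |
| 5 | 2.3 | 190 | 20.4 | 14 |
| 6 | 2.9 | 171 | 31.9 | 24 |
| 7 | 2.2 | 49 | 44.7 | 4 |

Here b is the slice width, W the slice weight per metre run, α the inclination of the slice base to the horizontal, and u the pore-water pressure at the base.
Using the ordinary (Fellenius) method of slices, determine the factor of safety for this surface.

FS = 2.00

Ordinary method of slices: FS = Σ[c'·Δl_i + (W_i cosα_i − u_i·Δl_i)·tanφ'] / Σ W_i sinα_i, with Δl_i = b_i / cosα_i.
Slice 1: Δl = 2.7/cos(-16.0°) = 2.809 m; N'_1 = 82·cos(-16.0°) − 8·2.809 = 56.4; c'Δl = 14.04; W sinα = -22.6
Slice 2: Δl = 1.8/cos(-7.0°) = 1.814 m; N'_2 = 135·cos(-7.0°) − 6·1.814 = 123.1; c'Δl = 9.07; W sinα = -16.5
Slice 3: Δl = 2.3/cos1.1° = 2.300 m; N'_3 = 228·cos1.1° − 29·2.300 = 161.2; c'Δl = 11.50; W sinα = 4.4
Slice 4: Δl = 2.5/cos10.6° = 2.543 m; N'_4 = 237·cos10.6° − 27·2.543 = 164.3; c'Δl = 12.72; W sinα = 43.6
Slice 5: Δl = 2.3/cos20.4° = 2.454 m; N'_5 = 190·cos20.4° − 14·2.454 = 143.7; c'Δl = 12.27; W sinα = 66.2
Slice 6: Δl = 2.9/cos31.9° = 3.416 m; N'_6 = 171·cos31.9° − 24·3.416 = 63.2; c'Δl = 17.08; W sinα = 90.4
Slice 7: Δl = 2.2/cos44.7° = 3.095 m; N'_7 = 49·cos44.7° − 4·3.095 = 22.4; c'Δl = 15.48; W sinα = 34.5
Σc'Δl = 92.2 kN/m; ΣN' = 734.4 kN/m; ΣW sinα = 200.0 kN/m
Resisting = 92.2 + 734.4·tan22.7° = 92.2 + 307.2 = 399.3 kN/m
FS = 399.3 / 200.0 = 1.997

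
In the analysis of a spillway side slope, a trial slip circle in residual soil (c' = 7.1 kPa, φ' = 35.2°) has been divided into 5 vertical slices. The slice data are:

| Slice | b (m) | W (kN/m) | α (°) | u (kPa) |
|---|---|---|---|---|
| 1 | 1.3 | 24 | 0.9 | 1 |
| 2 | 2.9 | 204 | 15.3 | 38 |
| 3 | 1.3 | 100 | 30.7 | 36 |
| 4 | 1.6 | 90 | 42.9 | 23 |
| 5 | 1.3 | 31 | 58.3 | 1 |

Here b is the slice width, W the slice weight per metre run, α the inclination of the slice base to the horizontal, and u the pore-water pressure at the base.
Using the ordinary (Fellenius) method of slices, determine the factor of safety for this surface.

Ordinary method of slices: FS = Σ[c'·Δl_i + (W_i cosα_i − u_i·Δl_i)·tanφ'] / Σ W_i sinα_i, with Δl_i = b_i / cosα_i.
Slice 1: Δl = 1.3/cos0.9° = 1.300 m; N'_1 = 24·cos0.9° − 1·1.300 = 22.7; c'Δl = 9.23; W sinα = 0.4
Slice 2: Δl = 2.9/cos15.3° = 3.007 m; N'_2 = 204·cos15.3° − 38·3.007 = 82.5; c'Δl = 21.35; W sinα = 53.8
Slice 3: Δl = 1.3/cos30.7° = 1.512 m; N'_3 = 100·cos30.7° − 36·1.512 = 31.6; c'Δl = 10.73; W sinα = 51.1
Slice 4: Δl = 1.6/cos42.9° = 2.184 m; N'_4 = 90·cos42.9° − 23·2.184 = 15.7; c'Δl = 15.51; W sinα = 61.3
Slice 5: Δl = 1.3/cos58.3° = 2.474 m; N'_5 = 31·cos58.3° − 1·2.474 = 13.8; c'Δl = 17.57; W sinα = 26.4
Σc'Δl = 74.4 kN/m; ΣN' = 166.3 kN/m; ΣW sinα = 192.9 kN/m
Resisting = 74.4 + 166.3·tan35.2° = 74.4 + 117.3 = 191.7 kN/m
FS = 191.7 / 192.9 = 0.994

FS = 0.99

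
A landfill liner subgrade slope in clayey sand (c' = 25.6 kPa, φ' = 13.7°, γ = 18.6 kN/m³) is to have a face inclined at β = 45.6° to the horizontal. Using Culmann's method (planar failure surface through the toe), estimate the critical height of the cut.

H_c = 25.30 m

Culmann's analysis gives the critical failure plane at α_cr = (β + φ')/2 = (45.6 + 13.7)/2 = 29.6°, and the critical height
H_c = (4c'/γ) · sinβ cosφ' / [1 − cos(β − φ')]
    = (4·25.6/18.6) · sin45.6°·cos13.7° / [1 − cos(31.9°)]
    = 5.505 · 0.7145·0.9715 / [1 − 0.8490]
    = 5.505 · 0.6941 / 0.1510
    = 25.30 m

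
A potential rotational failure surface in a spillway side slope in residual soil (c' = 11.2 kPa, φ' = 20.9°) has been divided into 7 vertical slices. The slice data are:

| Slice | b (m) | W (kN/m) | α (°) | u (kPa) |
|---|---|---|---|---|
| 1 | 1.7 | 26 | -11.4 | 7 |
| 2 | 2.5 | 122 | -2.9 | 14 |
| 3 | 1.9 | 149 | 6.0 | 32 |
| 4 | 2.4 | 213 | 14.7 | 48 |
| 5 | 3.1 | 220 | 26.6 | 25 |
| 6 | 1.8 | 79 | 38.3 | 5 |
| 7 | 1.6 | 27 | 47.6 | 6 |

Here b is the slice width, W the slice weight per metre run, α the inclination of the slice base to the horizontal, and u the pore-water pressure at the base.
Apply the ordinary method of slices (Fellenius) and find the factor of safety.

Ordinary method of slices: FS = Σ[c'·Δl_i + (W_i cosα_i − u_i·Δl_i)·tanφ'] / Σ W_i sinα_i, with Δl_i = b_i / cosα_i.
Slice 1: Δl = 1.7/cos(-11.4°) = 1.734 m; N'_1 = 26·cos(-11.4°) − 7·1.734 = 13.3; c'Δl = 19.42; W sinα = -5.1
Slice 2: Δl = 2.5/cos(-2.9°) = 2.503 m; N'_2 = 122·cos(-2.9°) − 14·2.503 = 86.8; c'Δl = 28.04; W sinα = -6.2
Slice 3: Δl = 1.9/cos6.0° = 1.910 m; N'_3 = 149·cos6.0° − 32·1.910 = 87.0; c'Δl = 21.40; W sinα = 15.6
Slice 4: Δl = 2.4/cos14.7° = 2.481 m; N'_4 = 213·cos14.7° − 48·2.481 = 86.9; c'Δl = 27.79; W sinα = 54.1
Slice 5: Δl = 3.1/cos26.6° = 3.467 m; N'_5 = 220·cos26.6° − 25·3.467 = 110.0; c'Δl = 38.83; W sinα = 98.5
Slice 6: Δl = 1.8/cos38.3° = 2.294 m; N'_6 = 79·cos38.3° − 5·2.294 = 50.5; c'Δl = 25.69; W sinα = 49.0
Slice 7: Δl = 1.6/cos47.6° = 2.373 m; N'_7 = 27·cos47.6° − 6·2.373 = 4.0; c'Δl = 26.58; W sinα = 19.9
Σc'Δl = 187.7 kN/m; ΣN' = 438.7 kN/m; ΣW sinα = 225.7 kN/m
Resisting = 187.7 + 438.7·tan20.9° = 187.7 + 167.5 = 355.2 kN/m
FS = 355.2 / 225.7 = 1.574

FS = 1.57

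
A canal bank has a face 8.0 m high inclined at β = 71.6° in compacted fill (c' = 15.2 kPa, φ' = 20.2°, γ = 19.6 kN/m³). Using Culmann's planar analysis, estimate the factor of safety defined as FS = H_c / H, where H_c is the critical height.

H_c = (4c'/γ) · sinβ cosφ' / [1 − cos(β − φ')]
    = (4·15.2/19.6) · sin71.6°·cos20.2° / [1 − cos51.4°]
    = 3.102 · 0.8905 / 0.3761 = 7.34 m
FS = H_c / H = 7.34 / 8.0 = 0.918

FS = 0.92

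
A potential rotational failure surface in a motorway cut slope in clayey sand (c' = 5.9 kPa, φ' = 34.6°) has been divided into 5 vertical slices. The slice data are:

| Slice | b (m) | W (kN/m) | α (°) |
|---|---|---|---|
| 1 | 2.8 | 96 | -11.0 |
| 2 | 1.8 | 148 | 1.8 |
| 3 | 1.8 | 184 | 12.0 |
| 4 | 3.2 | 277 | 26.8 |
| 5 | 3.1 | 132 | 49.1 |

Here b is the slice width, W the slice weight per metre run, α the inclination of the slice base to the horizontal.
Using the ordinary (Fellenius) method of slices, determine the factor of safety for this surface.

Ordinary method of slices: FS = Σ[c'·Δl_i + (W_i cosα_i)·tanφ'] / Σ W_i sinα_i, with Δl_i = b_i / cosα_i.
Slice 1: Δl = 2.8/cos(-11.0°) = 2.852 m; N'_1 = 96·cos(-11.0°) = 94.2; c'Δl = 16.83; W sinα = -18.3
Slice 2: Δl = 1.8/cos1.8° = 1.801 m; N'_2 = 148·cos1.8° = 147.9; c'Δl = 10.63; W sinα = 4.6
Slice 3: Δl = 1.8/cos12.0° = 1.840 m; N'_3 = 184·cos12.0° = 180.0; c'Δl = 10.86; W sinα = 38.3
Slice 4: Δl = 3.2/cos26.8° = 3.585 m; N'_4 = 277·cos26.8° = 247.2; c'Δl = 21.15; W sinα = 124.9
Slice 5: Δl = 3.1/cos49.1° = 4.735 m; N'_5 = 132·cos49.1° = 86.4; c'Δl = 27.93; W sinα = 99.8
Σc'Δl = 87.4 kN/m; ΣN' = 755.8 kN/m; ΣW sinα = 249.3 kN/m
Resisting = 87.4 + 755.8·tan34.6° = 87.4 + 521.4 = 608.8 kN/m
FS = 608.8 / 249.3 = 2.443

FS = 2.44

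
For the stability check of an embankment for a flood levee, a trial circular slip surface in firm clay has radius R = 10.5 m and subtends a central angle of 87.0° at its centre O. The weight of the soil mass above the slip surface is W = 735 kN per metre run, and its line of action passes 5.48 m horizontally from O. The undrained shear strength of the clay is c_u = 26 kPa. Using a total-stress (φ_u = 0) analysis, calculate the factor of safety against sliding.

FS = 1.08

Taking moments about the centre O, the resisting moment is provided by the undrained shear strength acting along the arc:
Arc length L_a = R·θ = 10.5·(87.0°·π/180) = 10.5·1.5184 = 15.94 m
M_R = c_u·L_a·R = 26·15.94·10.5 = 4352.6 kN·m/m
M_D = W·d = 735·5.48 = 4027.8 kN·m/m
FS = M_R / M_D = 4352.6 / 4027.8 = 1.081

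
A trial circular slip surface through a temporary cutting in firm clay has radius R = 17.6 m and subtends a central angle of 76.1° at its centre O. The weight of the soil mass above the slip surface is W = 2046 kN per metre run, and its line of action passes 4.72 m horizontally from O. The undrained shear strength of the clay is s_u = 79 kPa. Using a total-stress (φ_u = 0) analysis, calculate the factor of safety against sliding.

FS = 3.37

Taking moments about the centre O, the resisting moment is provided by the undrained shear strength acting along the arc:
Arc length L_a = R·θ = 17.6·(76.1°·π/180) = 17.6·1.3282 = 23.38 m
M_R = s_u·L_a·R = 79·23.38·17.6 = 32502.3 kN·m/m
M_D = W·d = 2046·4.72 = 9657.1 kN·m/m
FS = M_R / M_D = 32502.3 / 9657.1 = 3.366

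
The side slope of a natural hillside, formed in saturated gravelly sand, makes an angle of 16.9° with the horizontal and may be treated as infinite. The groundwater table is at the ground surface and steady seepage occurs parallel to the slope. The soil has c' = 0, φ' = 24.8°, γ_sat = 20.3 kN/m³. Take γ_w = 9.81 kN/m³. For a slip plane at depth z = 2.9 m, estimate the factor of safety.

With seepage parallel to the slope and the water table at the surface, the effective normal stress on the slip plane uses the buoyant unit weight γ' = γ_sat − γ_w while the driving shear stress uses γ_sat:
FS = [c' + γ' z cos²β tanφ'] / [γ_sat z sinβ cosβ]
(For c' = 0 this reduces to FS = (γ'/γ_sat)·tanφ'/tanβ.)
γ' = 20.3 − 9.81 = 10.49 kN/m³
Numerator = 0.0 + 10.49·2.9·cos²16.9°·tan24.8° = 0.0 + 10.49·2.9·0.9155·0.4621 = 12.869 kPa
Denominator = 20.3·2.9·sin16.9°·cos16.9° = 20.3·2.9·0.2907·0.9568 = 16.375 kPa
FS = 12.869 / 16.375 = 0.786

FS = 0.79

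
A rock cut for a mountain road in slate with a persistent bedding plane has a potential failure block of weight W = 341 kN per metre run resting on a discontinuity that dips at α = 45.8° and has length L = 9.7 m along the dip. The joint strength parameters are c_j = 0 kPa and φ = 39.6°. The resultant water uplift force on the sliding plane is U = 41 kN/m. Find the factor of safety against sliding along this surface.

Resolving the block weight along and normal to the plane and applying the Mohr–Coulomb strength on the joint:
N' = W cosα − U = 341·cos45.8° − 41 = 196.7 kN/m
Driving force T = W sinα = 341·sin45.8° = 244.5 kN/m
Resisting force R = c_j·L + N'·tanφ = 0·9.7 + 196.7·tan39.6° = 0.0 + 162.8 = 162.8 kN/m
FS = R / T = 162.8 / 244.5 = 0.666

FS = 0.67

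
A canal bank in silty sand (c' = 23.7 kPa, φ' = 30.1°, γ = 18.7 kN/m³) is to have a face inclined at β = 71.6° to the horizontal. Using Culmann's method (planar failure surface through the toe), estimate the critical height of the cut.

H_c = 16.58 m

Culmann's analysis gives the critical failure plane at α_cr = (β + φ')/2 = (71.6 + 30.1)/2 = 50.8°, and the critical height
H_c = (4c'/γ) · sinβ cosφ' / [1 − cos(β − φ')]
    = (4·23.7/18.7) · sin71.6°·cos30.1° / [1 − cos(41.5°)]
    = 5.070 · 0.9489·0.8652 / [1 − 0.7490]
    = 5.070 · 0.8209 / 0.2510
    = 16.58 m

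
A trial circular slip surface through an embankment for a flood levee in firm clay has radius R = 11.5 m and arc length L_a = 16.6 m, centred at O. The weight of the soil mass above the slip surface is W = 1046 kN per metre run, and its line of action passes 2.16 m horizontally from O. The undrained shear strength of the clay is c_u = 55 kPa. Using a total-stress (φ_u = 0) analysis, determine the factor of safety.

FS = 4.65

Taking moments about the centre O, the resisting moment is provided by the undrained shear strength acting along the arc:
M_R = c_u·L_a·R = 55·16.60·11.5 = 10499.5 kN·m/m
M_D = W·d = 1046·2.16 = 2259.4 kN·m/m
FS = M_R / M_D = 10499.5 / 2259.4 = 4.647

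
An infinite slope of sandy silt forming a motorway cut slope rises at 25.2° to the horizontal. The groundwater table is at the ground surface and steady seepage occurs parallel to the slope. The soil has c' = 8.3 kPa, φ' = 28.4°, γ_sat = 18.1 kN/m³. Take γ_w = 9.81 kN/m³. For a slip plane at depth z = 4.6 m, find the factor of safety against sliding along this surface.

With seepage parallel to the slope and the water table at the surface, the effective normal stress on the slip plane uses the buoyant unit weight γ' = γ_sat − γ_w while the driving shear stress uses γ_sat:
FS = [c' + γ' z cos²β tanφ'] / [γ_sat z sinβ cosβ]
γ' = 18.1 − 9.81 = 8.29 kN/m³
Numerator = 8.3 + 8.29·4.6·cos²25.2°·tan28.4° = 8.3 + 8.29·4.6·0.8187·0.5407 = 25.181 kPa
Denominator = 18.1·4.6·sin25.2°·cos25.2° = 18.1·4.6·0.4258·0.9048 = 32.076 kPa
FS = 25.181 / 32.076 = 0.785

FS = 0.79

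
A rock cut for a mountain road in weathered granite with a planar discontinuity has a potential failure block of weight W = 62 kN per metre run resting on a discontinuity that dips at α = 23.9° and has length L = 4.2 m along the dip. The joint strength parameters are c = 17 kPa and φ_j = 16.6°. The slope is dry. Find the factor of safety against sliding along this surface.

Resolving the block weight along and normal to the plane and applying the Mohr–Coulomb strength on the joint:
N' = W cosα = 62·cos23.9° = 56.7 kN/m
Driving force T = W sinα = 62·sin23.9° = 25.1 kN/m
Resisting force R = c·L + N'·tanφ_j = 17·4.2 + 56.7·tan16.6° = 71.4 + 16.9 = 88.3 kN/m
FS = R / T = 88.3 / 25.1 = 3.515

FS = 3.52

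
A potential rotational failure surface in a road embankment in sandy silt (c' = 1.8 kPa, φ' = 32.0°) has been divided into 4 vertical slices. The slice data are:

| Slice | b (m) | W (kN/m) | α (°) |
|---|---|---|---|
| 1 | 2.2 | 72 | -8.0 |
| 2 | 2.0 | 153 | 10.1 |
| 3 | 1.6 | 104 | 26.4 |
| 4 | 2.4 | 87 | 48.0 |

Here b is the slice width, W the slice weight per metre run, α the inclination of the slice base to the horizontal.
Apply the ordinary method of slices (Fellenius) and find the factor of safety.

Ordinary method of slices: FS = Σ[c'·Δl_i + (W_i cosα_i)·tanφ'] / Σ W_i sinα_i, with Δl_i = b_i / cosα_i.
Slice 1: Δl = 2.2/cos(-8.0°) = 2.222 m; N'_1 = 72·cos(-8.0°) = 71.3; c'Δl = 4.00; W sinα = -10.0
Slice 2: Δl = 2.0/cos10.1° = 2.031 m; N'_2 = 153·cos10.1° = 150.6; c'Δl = 3.66; W sinα = 26.8
Slice 3: Δl = 1.6/cos26.4° = 1.786 m; N'_3 = 104·cos26.4° = 93.2; c'Δl = 3.22; W sinα = 46.2
Slice 4: Δl = 2.4/cos48.0° = 3.587 m; N'_4 = 87·cos48.0° = 58.2; c'Δl = 6.46; W sinα = 64.7
Σc'Δl = 17.3 kN/m; ΣN' = 373.3 kN/m; ΣW sinα = 127.7 kN/m
Resisting = 17.3 + 373.3·tan32.0° = 17.3 + 233.3 = 250.6 kN/m
FS = 250.6 / 127.7 = 1.962

FS = 1.96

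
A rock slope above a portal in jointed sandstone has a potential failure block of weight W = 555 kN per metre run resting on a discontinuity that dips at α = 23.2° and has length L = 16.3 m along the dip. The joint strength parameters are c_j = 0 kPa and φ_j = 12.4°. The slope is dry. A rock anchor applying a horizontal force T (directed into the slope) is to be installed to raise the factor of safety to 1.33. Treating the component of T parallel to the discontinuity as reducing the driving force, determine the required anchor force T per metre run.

T = 136 kN/m

Resolving forces along and normal to the sliding plane, with the horizontal anchor force T adding T·sinα to the effective normal force and T·cosα acting up the plane against the driving force:
FS = [c_jL + (W cosα + T sinα) tanφ_j] / [W sinα − T cosα]
Without the anchor: N' = 510.1 kN/m, driving T_d = 218.6 kN/m, resisting R = 0·16.3 + 510.1·tan12.4° = 112.2 kN/m, FS = 0.51.
Setting FS = 1.33 and solving for T:
1.33·(218.6 − T cos23.2°) = 112.2 + T sin23.2°·tan12.4°
T·(sin23.2°·tan12.4° + 1.33·cos23.2°) = 1.33·218.6 − 112.2
T·(0.3939·0.2199 + 1.33·0.9191) = 290.8 − 112.2 = 178.6
T·1.3091 = 178.6
T = 136.5 kN/m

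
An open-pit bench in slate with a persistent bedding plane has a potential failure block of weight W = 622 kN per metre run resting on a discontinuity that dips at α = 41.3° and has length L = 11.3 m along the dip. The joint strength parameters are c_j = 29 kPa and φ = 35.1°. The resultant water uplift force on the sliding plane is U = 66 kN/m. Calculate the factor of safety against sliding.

Resolving the block weight along and normal to the plane and applying the Mohr–Coulomb strength on the joint:
N' = W cosα − U = 622·cos41.3° − 66 = 401.3 kN/m
Driving force T = W sinα = 622·sin41.3° = 410.5 kN/m
Resisting force R = c_j·L + N'·tanφ = 29·11.3 + 401.3·tan35.1° = 327.7 + 282.0 = 609.7 kN/m
FS = R / T = 609.7 / 410.5 = 1.485

FS = 1.49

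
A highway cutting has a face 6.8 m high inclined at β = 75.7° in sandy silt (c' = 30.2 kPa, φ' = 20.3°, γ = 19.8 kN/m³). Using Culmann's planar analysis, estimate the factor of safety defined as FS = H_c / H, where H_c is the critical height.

FS = 1.89

H_c = (4c'/γ) · sinβ cosφ' / [1 − cos(β − φ')]
    = (4·30.2/19.8) · sin75.7°·cos20.3° / [1 − cos55.4°]
    = 6.101 · 0.9088 / 0.4322 = 12.83 m
FS = H_c / H = 12.83 / 6.8 = 1.887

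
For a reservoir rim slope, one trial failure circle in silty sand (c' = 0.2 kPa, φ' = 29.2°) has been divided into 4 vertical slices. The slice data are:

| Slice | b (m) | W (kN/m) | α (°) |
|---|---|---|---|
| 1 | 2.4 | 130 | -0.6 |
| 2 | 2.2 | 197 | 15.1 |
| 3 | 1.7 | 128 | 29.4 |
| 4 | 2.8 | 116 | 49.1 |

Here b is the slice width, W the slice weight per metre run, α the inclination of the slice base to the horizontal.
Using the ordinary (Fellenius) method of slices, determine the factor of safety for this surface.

FS = 1.43

Ordinary method of slices: FS = Σ[c'·Δl_i + (W_i cosα_i)·tanφ'] / Σ W_i sinα_i, with Δl_i = b_i / cosα_i.
Slice 1: Δl = 2.4/cos(-0.6°) = 2.400 m; N'_1 = 130·cos(-0.6°) = 130.0; c'Δl = 0.48; W sinα = -1.4
Slice 2: Δl = 2.2/cos15.1° = 2.279 m; N'_2 = 197·cos15.1° = 190.2; c'Δl = 0.46; W sinα = 51.3
Slice 3: Δl = 1.7/cos29.4° = 1.951 m; N'_3 = 128·cos29.4° = 111.5; c'Δl = 0.39; W sinα = 62.8
Slice 4: Δl = 2.8/cos49.1° = 4.277 m; N'_4 = 116·cos49.1° = 75.9; c'Δl = 0.86; W sinα = 87.7
Σc'Δl = 2.2 kN/m; ΣN' = 507.7 kN/m; ΣW sinα = 200.5 kN/m
Resisting = 2.2 + 507.7·tan29.2° = 2.2 + 283.7 = 285.9 kN/m
FS = 285.9 / 200.5 = 1.426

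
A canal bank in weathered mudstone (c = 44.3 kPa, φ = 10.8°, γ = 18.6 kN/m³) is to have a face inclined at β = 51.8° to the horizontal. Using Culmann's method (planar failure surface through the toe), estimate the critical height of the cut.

H_c = 29.98 m

Culmann's analysis gives the critical failure plane at α_cr = (β + φ)/2 = (51.8 + 10.8)/2 = 31.3°, and the critical height
H_c = (4c/γ) · sinβ cosφ / [1 − cos(β − φ)]
    = (4·44.3/18.6) · sin51.8°·cos10.8° / [1 − cos(41.0°)]
    = 9.527 · 0.7859·0.9823 / [1 − 0.7547]
    = 9.527 · 0.7719 / 0.2453
    = 29.98 m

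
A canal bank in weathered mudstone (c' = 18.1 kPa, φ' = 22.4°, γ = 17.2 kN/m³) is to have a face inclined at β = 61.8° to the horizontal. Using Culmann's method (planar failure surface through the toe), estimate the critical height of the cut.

Culmann's analysis gives the critical failure plane at α_cr = (β + φ')/2 = (61.8 + 22.4)/2 = 42.1°, and the critical height
H_c = (4c'/γ) · sinβ cosφ' / [1 − cos(β − φ')]
    = (4·18.1/17.2) · sin61.8°·cos22.4° / [1 − cos(39.4°)]
    = 4.209 · 0.8813·0.9245 / [1 − 0.7727]
    = 4.209 · 0.8148 / 0.2273
    = 15.09 m

H_c = 15.09 m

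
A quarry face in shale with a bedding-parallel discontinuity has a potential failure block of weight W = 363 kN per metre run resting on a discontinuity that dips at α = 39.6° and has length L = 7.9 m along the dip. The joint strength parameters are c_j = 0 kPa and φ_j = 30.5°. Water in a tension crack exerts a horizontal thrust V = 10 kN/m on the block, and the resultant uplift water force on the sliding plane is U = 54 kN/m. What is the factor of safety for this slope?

Resolving the block weight along and normal to the plane and applying the Mohr–Coulomb strength on the joint:
N' = W cosα − U − V sinα = 363·cos39.6° − 54 − 10·sin39.6° = 219.3 kN/m
Driving force T = W sinα + V cosα = 363·sin39.6° + 10·cos39.6° = 239.1 kN/m
Resisting force R = c_j·L + N'·tanφ_j = 0·7.9 + 219.3·tan30.5° = 0.0 + 129.2 = 129.2 kN/m
FS = R / T = 129.2 / 239.1 = 0.540

FS = 0.54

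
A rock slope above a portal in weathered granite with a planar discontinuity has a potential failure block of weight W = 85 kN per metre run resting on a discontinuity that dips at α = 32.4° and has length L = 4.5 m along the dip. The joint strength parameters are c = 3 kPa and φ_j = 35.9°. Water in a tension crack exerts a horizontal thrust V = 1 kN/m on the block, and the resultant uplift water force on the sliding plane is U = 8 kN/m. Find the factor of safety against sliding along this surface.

FS = 1.28

Resolving the block weight along and normal to the plane and applying the Mohr–Coulomb strength on the joint:
N' = W cosα − U − V sinα = 85·cos32.4° − 8 − 1·sin32.4° = 63.2 kN/m
Driving force T = W sinα + V cosα = 85·sin32.4° + 1·cos32.4° = 46.4 kN/m
Resisting force R = c·L + N'·tanφ_j = 3·4.5 + 63.2·tan35.9° = 13.5 + 45.8 = 59.3 kN/m
FS = R / T = 59.3 / 46.4 = 1.278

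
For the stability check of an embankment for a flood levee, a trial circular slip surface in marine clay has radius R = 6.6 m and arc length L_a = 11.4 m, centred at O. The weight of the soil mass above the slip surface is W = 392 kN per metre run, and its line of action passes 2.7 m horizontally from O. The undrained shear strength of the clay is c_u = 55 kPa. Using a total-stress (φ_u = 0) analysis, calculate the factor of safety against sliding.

Taking moments about the centre O, the resisting moment is provided by the undrained shear strength acting along the arc:
M_R = c_u·L_a·R = 55·11.40·6.6 = 4138.2 kN·m/m
M_D = W·d = 392·2.7 = 1058.4 kN·m/m
FS = M_R / M_D = 4138.2 / 1058.4 = 3.910

FS = 3.91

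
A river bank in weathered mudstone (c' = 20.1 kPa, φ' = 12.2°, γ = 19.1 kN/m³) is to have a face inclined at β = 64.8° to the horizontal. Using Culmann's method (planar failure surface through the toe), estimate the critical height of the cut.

H_c = 9.48 m

Culmann's analysis gives the critical failure plane at α_cr = (β + φ')/2 = (64.8 + 12.2)/2 = 38.5°, and the critical height
H_c = (4c'/γ) · sinβ cosφ' / [1 − cos(β − φ')]
    = (4·20.1/19.1) · sin64.8°·cos12.2° / [1 − cos(52.6°)]
    = 4.209 · 0.9048·0.9774 / [1 − 0.6074]
    = 4.209 · 0.8844 / 0.3926
    = 9.48 m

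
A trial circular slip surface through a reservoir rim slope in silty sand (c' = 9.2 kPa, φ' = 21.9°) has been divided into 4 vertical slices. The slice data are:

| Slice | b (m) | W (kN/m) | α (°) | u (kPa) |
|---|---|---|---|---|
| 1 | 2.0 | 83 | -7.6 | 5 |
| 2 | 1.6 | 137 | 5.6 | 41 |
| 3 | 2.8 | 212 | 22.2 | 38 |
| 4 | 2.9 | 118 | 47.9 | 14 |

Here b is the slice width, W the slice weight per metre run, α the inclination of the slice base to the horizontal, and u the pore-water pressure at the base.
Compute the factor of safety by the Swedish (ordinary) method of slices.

FS = 1.17

Ordinary method of slices: FS = Σ[c'·Δl_i + (W_i cosα_i − u_i·Δl_i)·tanφ'] / Σ W_i sinα_i, with Δl_i = b_i / cosα_i.
Slice 1: Δl = 2.0/cos(-7.6°) = 2.018 m; N'_1 = 83·cos(-7.6°) − 5·2.018 = 72.2; c'Δl = 18.56; W sinα = -11.0
Slice 2: Δl = 1.6/cos5.6° = 1.608 m; N'_2 = 137·cos5.6° − 41·1.608 = 70.4; c'Δl = 14.79; W sinα = 13.4
Slice 3: Δl = 2.8/cos22.2° = 3.024 m; N'_3 = 212·cos22.2° − 38·3.024 = 81.4; c'Δl = 27.82; W sinα = 80.1
Slice 4: Δl = 2.9/cos47.9° = 4.326 m; N'_4 = 118·cos47.9° − 14·4.326 = 18.6; c'Δl = 39.80; W sinα = 87.6
Σc'Δl = 101.0 kN/m; ΣN' = 242.5 kN/m; ΣW sinα = 170.0 kN/m
Resisting = 101.0 + 242.5·tan21.9° = 101.0 + 97.5 = 198.5 kN/m
FS = 198.5 / 170.0 = 1.167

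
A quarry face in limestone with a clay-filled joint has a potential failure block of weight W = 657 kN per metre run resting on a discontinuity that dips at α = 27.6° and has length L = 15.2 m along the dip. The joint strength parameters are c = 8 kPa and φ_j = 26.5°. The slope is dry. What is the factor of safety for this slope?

FS = 1.35

Resolving the block weight along and normal to the plane and applying the Mohr–Coulomb strength on the joint:
N' = W cosα = 657·cos27.6° = 582.2 kN/m
Driving force T = W sinα = 657·sin27.6° = 304.4 kN/m
Resisting force R = c·L + N'·tanφ_j = 8·15.2 + 582.2·tan26.5° = 121.6 + 290.3 = 411.9 kN/m
FS = R / T = 411.9 / 304.4 = 1.353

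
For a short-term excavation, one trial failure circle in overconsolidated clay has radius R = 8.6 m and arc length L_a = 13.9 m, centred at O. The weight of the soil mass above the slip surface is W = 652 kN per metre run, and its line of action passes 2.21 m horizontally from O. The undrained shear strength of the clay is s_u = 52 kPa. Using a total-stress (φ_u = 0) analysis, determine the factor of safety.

FS = 4.31

Taking moments about the centre O, the resisting moment is provided by the undrained shear strength acting along the arc:
M_R = s_u·L_a·R = 52·13.90·8.6 = 6216.1 kN·m/m
M_D = W·d = 652·2.21 = 1440.9 kN·m/m
FS = M_R / M_D = 6216.1 / 1440.9 = 4.314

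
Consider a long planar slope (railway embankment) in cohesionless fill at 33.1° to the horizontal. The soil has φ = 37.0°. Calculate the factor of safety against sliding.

FS = 1.16

For a dry cohesionless infinite slope the factor of safety is FS = tanφ / tanβ.
FS = tan37.0° / tan33.1° = 0.7536 / 0.6519 = 1.156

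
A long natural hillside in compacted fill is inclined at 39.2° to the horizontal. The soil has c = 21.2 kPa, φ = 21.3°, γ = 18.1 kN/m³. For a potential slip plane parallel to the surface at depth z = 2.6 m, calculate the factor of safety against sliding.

FS = 1.40

For an infinite slope with a slip plane parallel to the surface (no pore pressure): FS = [c + γz cos²β tanφ] / [γz sinβ cosβ].
γz = 18.1·2.6 = 47.06 kN/m²
Numerator = 21.2 + 47.06·cos²39.2°·tan21.3° = 21.2 + 47.06·0.6005·0.3899 = 32.219 kPa
Denominator = 47.06·sin39.2°·cos39.2° = 47.06·0.6320·0.7749 = 23.049 kPa
FS = 32.219 / 23.049 = 1.398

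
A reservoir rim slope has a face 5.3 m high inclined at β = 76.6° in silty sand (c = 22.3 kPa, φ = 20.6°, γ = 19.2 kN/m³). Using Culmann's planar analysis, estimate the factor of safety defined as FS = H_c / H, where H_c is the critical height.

H_c = (4c/γ) · sinβ cosφ / [1 − cos(β − φ)]
    = (4·22.3/19.2) · sin76.6°·cos20.6° / [1 − cos56.0°]
    = 4.646 · 0.9106 / 0.4408 = 9.60 m
FS = H_c / H = 9.60 / 5.3 = 1.811

FS = 1.81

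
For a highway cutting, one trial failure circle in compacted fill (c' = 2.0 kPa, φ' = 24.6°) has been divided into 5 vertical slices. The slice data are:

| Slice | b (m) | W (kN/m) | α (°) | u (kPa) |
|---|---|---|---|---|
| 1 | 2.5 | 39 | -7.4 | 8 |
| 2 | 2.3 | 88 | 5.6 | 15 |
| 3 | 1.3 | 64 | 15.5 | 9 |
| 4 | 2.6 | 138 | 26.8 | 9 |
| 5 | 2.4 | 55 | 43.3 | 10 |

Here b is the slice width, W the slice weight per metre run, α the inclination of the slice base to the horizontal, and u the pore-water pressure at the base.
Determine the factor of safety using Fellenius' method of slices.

Ordinary method of slices: FS = Σ[c'·Δl_i + (W_i cosα_i − u_i·Δl_i)·tanφ'] / Σ W_i sinα_i, with Δl_i = b_i / cosα_i.
Slice 1: Δl = 2.5/cos(-7.4°) = 2.521 m; N'_1 = 39·cos(-7.4°) − 8·2.521 = 18.5; c'Δl = 5.04; W sinα = -5.0
Slice 2: Δl = 2.3/cos5.6° = 2.311 m; N'_2 = 88·cos5.6° − 15·2.311 = 52.9; c'Δl = 4.62; W sinα = 8.6
Slice 3: Δl = 1.3/cos15.5° = 1.349 m; N'_3 = 64·cos15.5° − 9·1.349 = 49.5; c'Δl = 2.70; W sinα = 17.1
Slice 4: Δl = 2.6/cos26.8° = 2.913 m; N'_4 = 138·cos26.8° − 9·2.913 = 97.0; c'Δl = 5.83; W sinα = 62.2
Slice 5: Δl = 2.4/cos43.3° = 3.298 m; N'_5 = 55·cos43.3° − 10·3.298 = 7.1; c'Δl = 6.60; W sinα = 37.7
Σc'Δl = 24.8 kN/m; ΣN' = 225.0 kN/m; ΣW sinα = 120.6 kN/m
Resisting = 24.8 + 225.0·tan24.6° = 24.8 + 103.0 = 127.8 kN/m
FS = 127.8 / 120.6 = 1.059

FS = 1.06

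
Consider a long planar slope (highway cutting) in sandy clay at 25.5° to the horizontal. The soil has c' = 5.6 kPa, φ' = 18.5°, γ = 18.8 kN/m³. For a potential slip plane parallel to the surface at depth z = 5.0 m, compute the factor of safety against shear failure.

For an infinite slope with a slip plane parallel to the surface (no pore pressure): FS = [c' + γz cos²β tanφ'] / [γz sinβ cosβ].
γz = 18.8·5.0 = 94.00 kN/m²
Numerator = 5.6 + 94.00·cos²25.5°·tan18.5° = 5.6 + 94.00·0.8147·0.3346 = 31.223 kPa
Denominator = 94.00·sin25.5°·cos25.5° = 94.00·0.4305·0.9026 = 36.526 kPa
FS = 31.223 / 36.526 = 0.855

FS = 0.85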